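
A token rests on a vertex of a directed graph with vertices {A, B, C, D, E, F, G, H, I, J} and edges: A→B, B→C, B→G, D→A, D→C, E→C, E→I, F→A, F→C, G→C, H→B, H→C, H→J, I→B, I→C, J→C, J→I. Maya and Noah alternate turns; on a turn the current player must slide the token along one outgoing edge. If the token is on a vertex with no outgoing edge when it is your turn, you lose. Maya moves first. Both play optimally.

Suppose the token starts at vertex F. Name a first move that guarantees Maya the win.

Move to A.

Classify positions by backward induction: terminal positions (no move available) are L. From any other position, the mover wins iff some move reaches an L.
Every edge goes from a vertex to one that appears earlier in the order C, G, B, I, A, J, D, E, H, F, so processing vertices in that order labels each vertex after all of its successors.
C: no outgoing edge → L
G: reaches L-position C → W
B: reaches L-position C → W
I: reaches L-position C → W
A: only reaches B(W), which is W → L
J: reaches L-position C → W
D: reaches L-position A → W
E: reaches L-position C → W
H: reaches L-position C → W
F: reaches L-position A → W
From F, the L positions reachable in one move are: A, C. Any move reaching one of these is winning.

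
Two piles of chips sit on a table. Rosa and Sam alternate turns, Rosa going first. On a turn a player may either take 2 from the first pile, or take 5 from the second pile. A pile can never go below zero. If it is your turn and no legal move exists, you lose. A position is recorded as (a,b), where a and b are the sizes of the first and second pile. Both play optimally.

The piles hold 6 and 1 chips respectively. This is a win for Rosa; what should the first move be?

Move to (4,1).

Work bottom-up. With no move the player to move loses. Otherwise the position is W if at least one move leads to an L position for the opponent, and L if every move leads to a W.
No move ever increases a pile, so every position that can arise here has a ≤ 6 and b ≤ 1; it is enough to label the cells with 0 ≤ a ≤ 6 and 0 ≤ b ≤ 1.
Every move lowers a or b (never raises either), so fill the grid row by row in increasing a, and left to right within a row: each cell's successors are then already labelled.
      b=0  b=1
a=0:    L    L
a=1:    L    L
a=2:    W    W
a=3:    W    W
a=4:    L    L
a=5:    L    L
a=6:    W    W
Cells with no legal move (terminal, hence L): (0,0), (0,1), (1,0), (1,1).
The remaining L cells, each justified by listing all of its moves:
(4,0): →(2,0)(W) only, which is W, so L
(4,1): →(2,1)(W) only, which is W, so L
(5,0): →(3,0)(W) only, which is W, so L
(5,1): →(3,1)(W) only, which is W, so L
Every other cell has at least one move into one of the L cells above, so it is W.
From (6,1), the L positions reachable in one move are: (4,1).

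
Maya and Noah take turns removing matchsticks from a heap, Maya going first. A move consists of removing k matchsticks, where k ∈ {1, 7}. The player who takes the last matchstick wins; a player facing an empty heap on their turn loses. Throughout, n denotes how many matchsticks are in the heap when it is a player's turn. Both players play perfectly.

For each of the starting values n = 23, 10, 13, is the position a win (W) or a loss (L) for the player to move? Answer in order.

23: W, 10: L, 13: W

Classify positions by backward induction: terminal positions (no move available) are L. From any other position, the mover wins iff some move reaches an L.
n=0: no move → L
n=1: reaches L-position 0 → W
n=2: only reaches 1(W), which is W → L
n=3: reaches L-position 2 → W
n=4: only reaches 3(W), which is W → L
n=5: reaches L-position 4 → W
n=6: only reaches 5(W), which is W → L
n=7: reaches L-position 6 → W
n=8: only reaches 7(W), 1(W), all W → L
n=9: reaches L-position 8 → W
n=10: only reaches 9(W), 3(W), all W → L
n=11: reaches L-position 10 → W
n=12: only reaches 11(W), 5(W), all W → L
n=13: reaches L-position 12 → W
n=14: only reaches 13(W), 7(W), all W → L
n=15: reaches L-position 14 → W
n=16: only reaches 15(W), 9(W), all W → L
n=17: reaches L-position 16 → W
n=18: only reaches 17(W), 11(W), all W → L
n=19: reaches L-position 18 → W
n=20: only reaches 19(W), 13(W), all W → L
n=21: reaches L-position 20 → W
n=22: only reaches 21(W), 15(W), all W → L
n=23: reaches L-position 22 → W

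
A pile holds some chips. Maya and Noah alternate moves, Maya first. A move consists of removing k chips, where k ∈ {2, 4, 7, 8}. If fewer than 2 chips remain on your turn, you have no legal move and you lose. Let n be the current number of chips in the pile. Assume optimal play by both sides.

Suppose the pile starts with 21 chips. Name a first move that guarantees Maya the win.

Remove 4, leaving 17.

Use the standard recursion: the mover loses at a terminal position; elsewhere, the mover wins exactly when some move hands the opponent an L position.
n=0: no move → L
n=1: no move → L
n=2: can move to 0, which is L ⇒ W
n=3: can move to 1, which is L ⇒ W
n=4: can move to 0, which is L ⇒ W
n=5: can move to 1, which is L ⇒ W
n=6: moves to 4(W), 2(W); every one is W ⇒ L
n=7: can move to 0, which is L ⇒ W
n=8: can move to 6, which is L ⇒ W
n=9: can move to 1, which is L ⇒ W
n=10: can move to 6, which is L ⇒ W
n=11: moves to 9(W), 7(W), 4(W), 3(W); every one is W ⇒ L
n=12: moves to 10(W), 8(W), 5(W), 4(W); every one is W ⇒ L
n=13: can move to 11, which is L ⇒ W
n=14: can move to 12, which is L ⇒ W
n=15: can move to 11, which is L ⇒ W
n=16: can move to 12, which is L ⇒ W
n=17: moves to 15(W), 13(W), 10(W), 9(W); every one is W ⇒ L
n=18: can move to 11, which is L ⇒ W
n=19: can move to 17, which is L ⇒ W
n=20: can move to 12, which is L ⇒ W
n=21: can move to 17, which is L ⇒ W
From 21, the L positions reachable in one move are: 17.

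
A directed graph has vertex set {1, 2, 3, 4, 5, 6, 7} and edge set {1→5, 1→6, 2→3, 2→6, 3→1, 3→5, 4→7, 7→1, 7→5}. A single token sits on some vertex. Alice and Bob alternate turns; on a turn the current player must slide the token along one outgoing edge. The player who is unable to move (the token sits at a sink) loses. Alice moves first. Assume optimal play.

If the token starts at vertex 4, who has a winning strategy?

Label each position W (a win for the player to move) or L (a loss). A position with no legal move is L; any other position is W exactly when some move reaches an L, and L when every move reaches a W.
Every edge goes from a vertex to one that appears earlier in the order 5, 6, 1, 7, 4, 3, 2, so processing vertices in that order labels each vertex after all of its successors.
5: no outgoing edge → L
6: no outgoing edge → L
1: can move to 6, which is L ⇒ W
7: can move to 5, which is L ⇒ W
4: the only move is to 7(W), a W ⇒ L
3: can move to 5, which is L ⇒ W
2: can move to 6, which is L ⇒ W
The starting position 4 is L: whatever Alice does, the opponent receives a W position.

Bob wins.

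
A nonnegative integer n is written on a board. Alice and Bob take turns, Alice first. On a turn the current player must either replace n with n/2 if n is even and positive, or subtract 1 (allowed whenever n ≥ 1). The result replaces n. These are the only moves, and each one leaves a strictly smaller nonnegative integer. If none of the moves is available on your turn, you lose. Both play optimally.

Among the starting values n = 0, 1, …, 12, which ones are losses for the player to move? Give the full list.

Compute win/loss labels from the base case upward. A position with no move is L. Any other position is W if it can reach an L in one move, else L.
n=0: no move → L
n=1: reaches L-position 0 → W
n=2: only reaches 1(W), which is W → L
n=3: reaches L-position 2 → W
n=4: reaches L-position 2 → W
n=5: only reaches 4(W), which is W → L
n=6: reaches L-position 5 → W
n=7: only reaches 6(W), which is W → L
n=8: reaches L-position 7 → W
n=9: only reaches 8(W), which is W → L
n=10: reaches L-position 5 → W
n=11: only reaches 10(W), which is W → L
n=12: reaches L-position 11 → W
The losing starting values of n are exactly the entries labelled L in this table (6 of them).

0, 2, 5, 7, 9, 11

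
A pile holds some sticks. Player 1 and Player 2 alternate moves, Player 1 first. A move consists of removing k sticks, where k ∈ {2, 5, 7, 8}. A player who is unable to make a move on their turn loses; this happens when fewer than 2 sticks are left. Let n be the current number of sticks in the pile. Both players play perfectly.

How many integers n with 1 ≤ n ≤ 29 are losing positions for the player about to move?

8

Work bottom-up. With no move the player to move loses. Otherwise the position is W if at least one move leads to an L position for the opponent, and L if every move leads to a W.
n=0: no move → L
n=1: no move → L
n=2: reaches L-position 0 → W
n=3: reaches L-position 1 → W
n=4: only reaches 2(W), which is W → L
n=5: reaches L-position 0 → W
n=6: reaches L-position 4 → W
n=7: reaches L-position 0 → W
n=8: reaches L-position 1 → W
n=9: reaches L-position 4 → W
n=10: only reaches 8(W), 5(W), 3(W), 2(W), all W → L
n=11: reaches L-position 4 → W
n=12: reaches L-position 10 → W
n=13: only reaches 11(W), 8(W), 6(W), 5(W), all W → L
n=14: only reaches 12(W), 9(W), 7(W), 6(W), all W → L
n=15: reaches L-position 13 → W
n=16: reaches L-position 14 → W
n=17: reaches L-position 10 → W
n=18: reaches L-position 13 → W
n=19: reaches L-position 14 → W
n=20: reaches L-position 13 → W
n=21: reaches L-position 14 → W
n=22: reaches L-position 14 → W
n=23: only reaches 21(W), 18(W), 16(W), 15(W), all W → L
n=24: only reaches 22(W), 19(W), 17(W), 16(W), all W → L
n=25: reaches L-position 23 → W
n=26: reaches L-position 24 → W
n=27: only reaches 25(W), 22(W), 20(W), 19(W), all W → L
n=28: reaches L-position 23 → W
n=29: reaches L-position 27 → W
L entries with 1 ≤ n ≤ 29 (n=0 is outside the asked range and is not counted): n = 1, 4, 10, 13, 14, 23, 24, 27; that makes 8.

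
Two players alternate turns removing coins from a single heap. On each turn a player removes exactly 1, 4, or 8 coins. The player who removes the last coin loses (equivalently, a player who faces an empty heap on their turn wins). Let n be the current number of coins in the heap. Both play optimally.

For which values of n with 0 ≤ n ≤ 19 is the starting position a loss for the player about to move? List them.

Classify positions by backward induction: terminal positions (no move available) are W. From any other position, the mover wins iff some move reaches an L.
n=0: no move; the opponent has just taken the last coin and therefore loses → W
n=1: L (sole option 0(W) is W)
n=2: W (go to 1, an L position)
n=3: L (sole option 2(W) is W)
n=4: W (go to 3, an L position)
n=5: W (go to 1, an L position)
n=6: L (options 5(W), 2(W) are all W)
n=7: W (go to 6, an L position)
n=8: L (options 7(W), 4(W), 0(W) are all W)
n=9: W (go to 8, an L position)
n=10: W (go to 6, an L position)
n=11: W (go to 3, an L position)
n=12: W (go to 8, an L position)
n=13: L (options 12(W), 9(W), 5(W) are all W)
n=14: W (go to 13, an L position)
n=15: L (options 14(W), 11(W), 7(W) are all W)
n=16: W (go to 15, an L position)
n=17: W (go to 13, an L position)
n=18: L (options 17(W), 14(W), 10(W) are all W)
n=19: W (go to 18, an L position)
The losing starting values of n are exactly the entries labelled L in this table (7 of them).

1, 3, 6, 8, 13, 15, 18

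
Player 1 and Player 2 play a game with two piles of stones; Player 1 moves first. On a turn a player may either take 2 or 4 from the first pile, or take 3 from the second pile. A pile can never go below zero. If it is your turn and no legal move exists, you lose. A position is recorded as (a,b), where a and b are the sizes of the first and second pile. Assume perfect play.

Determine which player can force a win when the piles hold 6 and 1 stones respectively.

Positions with no move are L. A position that does have a move is losing for the player to move precisely when every available move leads to a winning position for the opponent. Fill in the labels:
No move ever increases a pile, so every position that can arise here has a ≤ 6 and b ≤ 1; it is enough to label the cells with 0 ≤ a ≤ 6 and 0 ≤ b ≤ 1.
Every move lowers a or b (never raises either), so fill the grid row by row in increasing a, and left to right within a row: each cell's successors are then already labelled.
      b=0  b=1
a=0:    L    L
a=1:    L    L
a=2:    W    W
a=3:    W    W
a=4:    W    W
a=5:    W    W
a=6:    L    L
Cells with no legal move (terminal, hence L): (0,0), (0,1), (1,0), (1,1).
The remaining L cells, each justified by listing all of its moves:
(6,0): only reaches (4,0)(W), (2,0)(W), all W → L
(6,1): only reaches (4,1)(W), (2,1)(W), all W → L
Every other cell has at least one move into one of the L cells above, so it is W.
Every move from (6,1) reaches a W position, so the mover loses.

Player 2 wins.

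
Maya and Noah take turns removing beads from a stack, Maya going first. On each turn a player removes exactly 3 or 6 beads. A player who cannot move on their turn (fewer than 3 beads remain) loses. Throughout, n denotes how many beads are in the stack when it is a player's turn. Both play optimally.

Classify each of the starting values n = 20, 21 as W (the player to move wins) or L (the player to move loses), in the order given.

20: L, 21: W

Compute win/loss labels from the base case upward. A position with no move is L. Any other position is W if it can reach an L in one move, else L.
n=0: no move → L
n=1: no move → L
n=2: no move → L
n=3: can move to 0, which is L ⇒ W
n=4: can move to 1, which is L ⇒ W
n=5: can move to 2, which is L ⇒ W
n=6: can move to 0, which is L ⇒ W
n=7: can move to 1, which is L ⇒ W
n=8: can move to 2, which is L ⇒ W
n=9: moves to 6(W), 3(W); every one is W ⇒ L
n=10: moves to 7(W), 4(W); every one is W ⇒ L
n=11: moves to 8(W), 5(W); every one is W ⇒ L
n=12: can move to 9, which is L ⇒ W
n=13: can move to 10, which is L ⇒ W
n=14: can move to 11, which is L ⇒ W
n=15: can move to 9, which is L ⇒ W
n=16: can move to 10, which is L ⇒ W
n=17: can move to 11, which is L ⇒ W
n=18: moves to 15(W), 12(W); every one is W ⇒ L
n=19: moves to 16(W), 13(W); every one is W ⇒ L
n=20: moves to 17(W), 14(W); every one is W ⇒ L
n=21: can move to 18, which is L ⇒ W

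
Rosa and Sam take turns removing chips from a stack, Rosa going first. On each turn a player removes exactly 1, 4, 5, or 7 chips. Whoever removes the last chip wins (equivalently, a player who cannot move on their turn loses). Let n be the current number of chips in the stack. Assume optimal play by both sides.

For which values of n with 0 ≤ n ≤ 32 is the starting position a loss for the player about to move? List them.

Build the W/L table. Terminal = L. A non-terminal position is W if it has a move to some L; otherwise it is L.
n=0: no move → L
n=1: reaches L-position 0 → W
n=2: only reaches 1(W), which is W → L
n=3: reaches L-position 2 → W
n=4: reaches L-position 0 → W
n=5: reaches L-position 0 → W
n=6: reaches L-position 2 → W
n=7: reaches L-position 2 → W
n=8: only reaches 7(W), 4(W), 3(W), 1(W), all W → L
n=9: reaches L-position 8 → W
n=10: only reaches 9(W), 6(W), 5(W), 3(W), all W → L
n=11: reaches L-position 10 → W
n=12: reaches L-position 8 → W
n=13: reaches L-position 8 → W
n=14: reaches L-position 10 → W
n=15: reaches L-position 10 → W
n=16: only reaches 15(W), 12(W), 11(W), 9(W), all W → L
n=17: reaches L-position 16 → W
n=18: only reaches 17(W), 14(W), 13(W), 11(W), all W → L
n=19: reaches L-position 18 → W
n=20: reaches L-position 16 → W
n=21: reaches L-position 16 → W
n=22: reaches L-position 18 → W
n=23: reaches L-position 18 → W
n=24: only reaches 23(W), 20(W), 19(W), 17(W), all W → L
n=25: reaches L-position 24 → W
n=26: only reaches 25(W), 22(W), 21(W), 19(W), all W → L
n=27: reaches L-position 26 → W
n=28: reaches L-position 24 → W
n=29: reaches L-position 24 → W
n=30: reaches L-position 26 → W
n=31: reaches L-position 26 → W
n=32: only reaches 31(W), 28(W), 27(W), 25(W), all W → L
The losing starting values of n are exactly the entries labelled L in this table (9 of them).

0, 2, 8, 10, 16, 18, 24, 26, 32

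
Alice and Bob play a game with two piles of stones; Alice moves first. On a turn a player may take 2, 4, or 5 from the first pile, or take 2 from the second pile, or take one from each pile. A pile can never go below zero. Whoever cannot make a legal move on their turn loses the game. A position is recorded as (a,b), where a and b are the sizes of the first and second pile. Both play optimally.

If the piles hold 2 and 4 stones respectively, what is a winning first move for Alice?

Move to (0,4).

Compute win/loss labels from the base case upward. A position with no move is L. Any other position is W if it can reach an L in one move, else L.
No move ever increases a pile, so every position that can arise here has a ≤ 2 and b ≤ 4; it is enough to label the cells with 0 ≤ a ≤ 2 and 0 ≤ b ≤ 4.
Every move lowers a or b (never raises either), so fill the grid row by row in increasing a, and left to right within a row: each cell's successors are then already labelled.
      b=0  b=1  b=2  b=3  b=4
a=0:    L    L    W    W    L
a=1:    L    W    W    L    L
a=2:    W    W    L    L    W
Cells with no legal move (terminal, hence L): (0,0), (0,1), (1,0).
The remaining L cells, each justified by listing all of its moves:
(0,4): only reaches (0,2)(W), which is W → L
(1,3): only reaches (1,1)(W), (0,2)(W), all W → L
(1,4): only reaches (1,2)(W), (0,3)(W), all W → L
(2,2): only reaches (0,2)(W), (2,0)(W), (1,1)(W), all W → L
(2,3): only reaches (0,3)(W), (2,1)(W), (1,2)(W), all W → L
Every other cell has at least one move into one of the L cells above, so it is W.
From (2,4), the L positions reachable in one move are: (0,4), (2,2), (1,3). Any move reaching one of these is winning.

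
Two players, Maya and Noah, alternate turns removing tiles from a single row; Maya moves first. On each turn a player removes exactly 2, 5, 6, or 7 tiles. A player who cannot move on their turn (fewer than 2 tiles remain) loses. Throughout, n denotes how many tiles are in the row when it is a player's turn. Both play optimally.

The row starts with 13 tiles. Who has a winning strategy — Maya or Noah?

Label each position W (a win for the player to move) or L (a loss). A position with no legal move is L; any other position is W exactly when some move reaches an L, and L when every move reaches a W.
n=0: no move → L
n=1: no move → L
n=2: can move to 0, which is L ⇒ W
n=3: can move to 1, which is L ⇒ W
n=4: the only move is to 2(W), a W ⇒ L
n=5: can move to 0, which is L ⇒ W
n=6: can move to 4, which is L ⇒ W
n=7: can move to 1, which is L ⇒ W
n=8: can move to 1, which is L ⇒ W
n=9: can move to 4, which is L ⇒ W
n=10: can move to 4, which is L ⇒ W
n=11: can move to 4, which is L ⇒ W
n=12: moves to 10(W), 7(W), 6(W), 5(W); every one is W ⇒ L
n=13: moves to 11(W), 8(W), 7(W), 6(W); every one is W ⇒ L
The starting position 13 is L: whatever Maya does, the opponent receives a W position.

Noah wins.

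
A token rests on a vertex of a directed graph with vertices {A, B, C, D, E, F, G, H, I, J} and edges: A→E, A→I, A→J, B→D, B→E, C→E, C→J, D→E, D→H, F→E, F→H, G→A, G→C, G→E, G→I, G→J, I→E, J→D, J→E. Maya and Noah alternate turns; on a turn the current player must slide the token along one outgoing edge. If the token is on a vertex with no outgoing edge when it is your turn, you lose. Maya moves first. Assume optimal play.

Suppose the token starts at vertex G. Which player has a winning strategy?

Use the standard recursion: the mover loses at a terminal position; elsewhere, the mover wins exactly when some move hands the opponent an L position.
Every edge goes from a vertex to one that appears earlier in the order H, E, D, I, J, B, A, C, G, F, so processing vertices in that order labels each vertex after all of its successors.
H: no outgoing edge → L
E: no outgoing edge → L
D: reaches L-position E → W
I: reaches L-position E → W
J: reaches L-position E → W
B: reaches L-position E → W
A: reaches L-position E → W
C: reaches L-position E → W
G: reaches L-position E → W
F: reaches L-position E → W
The starting position G is W: Maya should move to E, handing over an L position.

Maya wins.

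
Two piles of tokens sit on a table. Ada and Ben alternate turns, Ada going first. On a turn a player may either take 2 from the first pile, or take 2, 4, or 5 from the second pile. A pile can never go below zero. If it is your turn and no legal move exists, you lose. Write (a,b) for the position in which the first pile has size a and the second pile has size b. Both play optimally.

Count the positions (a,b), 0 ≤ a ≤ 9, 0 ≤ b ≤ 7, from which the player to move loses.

26

Compute win/loss labels from the base case upward. A position with no move is L. Any other position is W if it can reach an L in one move, else L.
Every move lowers a or b (never raises either), so fill the grid row by row in increasing a, and left to right within a row: each cell's successors are then already labelled.
      b=0  b=1  b=2  b=3  b=4  b=5  b=6  b=7
a=0:    L    L    W    W    W    W    W    L
a=1:    L    L    W    W    W    W    W    L
a=2:    W    W    L    L    W    W    W    W
a=3:    W    W    L    L    W    W    W    W
a=4:    L    L    W    W    W    W    W    L
a=5:    L    L    W    W    W    W    W    L
a=6:    W    W    L    L    W    W    W    W
a=7:    W    W    L    L    W    W    W    W
a=8:    L    L    W    W    W    W    W    L
a=9:    L    L    W    W    W    W    W    L
Cells with no legal move (terminal, hence L): (0,0), (0,1), (1,0), (1,1).
The remaining L cells, each justified by listing all of its moves:
(0,7): only reaches (0,5)(W), (0,3)(W), (0,2)(W), all W → L
(1,7): only reaches (1,5)(W), (1,3)(W), (1,2)(W), all W → L
(2,2): only reaches (0,2)(W), (2,0)(W), all W → L
(2,3): only reaches (0,3)(W), (2,1)(W), all W → L
(3,2): only reaches (1,2)(W), (3,0)(W), all W → L
(3,3): only reaches (1,3)(W), (3,1)(W), all W → L
(4,0): only reaches (2,0)(W), which is W → L
(4,1): only reaches (2,1)(W), which is W → L
(4,7): only reaches (2,7)(W), (4,5)(W), (4,3)(W), (4,2)(W), all W → L
(5,0): only reaches (3,0)(W), which is W → L
(5,1): only reaches (3,1)(W), which is W → L
(5,7): only reaches (3,7)(W), (5,5)(W), (5,3)(W), (5,2)(W), all W → L
(6,2): only reaches (4,2)(W), (6,0)(W), all W → L
(6,3): only reaches (4,3)(W), (6,1)(W), all W → L
(7,2): only reaches (5,2)(W), (7,0)(W), all W → L
(7,3): only reaches (5,3)(W), (7,1)(W), all W → L
(8,0): only reaches (6,0)(W), which is W → L
(8,1): only reaches (6,1)(W), which is W → L
(8,7): only reaches (6,7)(W), (8,5)(W), (8,3)(W), (8,2)(W), all W → L
(9,0): only reaches (7,0)(W), which is W → L
(9,1): only reaches (7,1)(W), which is W → L
(9,7): only reaches (7,7)(W), (9,5)(W), (9,3)(W), (9,2)(W), all W → L
Every other cell has at least one move into one of the L cells above, so it is W.
L cells per row: a=0: 3, a=1: 3, a=2: 2, a=3: 2, a=4: 3, a=5: 3, a=6: 2, a=7: 2, a=8: 3, a=9: 3; total 26.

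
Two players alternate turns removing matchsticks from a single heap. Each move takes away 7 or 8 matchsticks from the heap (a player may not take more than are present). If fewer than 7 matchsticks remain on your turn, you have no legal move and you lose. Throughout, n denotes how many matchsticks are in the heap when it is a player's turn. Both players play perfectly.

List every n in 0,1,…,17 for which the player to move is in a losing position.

0, 1, 2, 3, 4, 5, 6, 15, 16, 17

Classify positions by backward induction: terminal positions (no move available) are L. From any other position, the mover wins iff some move reaches an L.
n=0: no move → L
n=1: no move → L
n=2: no move → L
n=3: no move → L
n=4: no move → L
n=5: no move → L
n=6: no move → L
n=7: can move to 0, which is L ⇒ W
n=8: can move to 1, which is L ⇒ W
n=9: can move to 2, which is L ⇒ W
n=10: can move to 3, which is L ⇒ W
n=11: can move to 4, which is L ⇒ W
n=12: can move to 5, which is L ⇒ W
n=13: can move to 6, which is L ⇒ W
n=14: can move to 6, which is L ⇒ W
n=15: moves to 8(W), 7(W); every one is W ⇒ L
n=16: moves to 9(W), 8(W); every one is W ⇒ L
n=17: moves to 10(W), 9(W); every one is W ⇒ L
The losing starting values of n are exactly the entries labelled L in this table (10 of them).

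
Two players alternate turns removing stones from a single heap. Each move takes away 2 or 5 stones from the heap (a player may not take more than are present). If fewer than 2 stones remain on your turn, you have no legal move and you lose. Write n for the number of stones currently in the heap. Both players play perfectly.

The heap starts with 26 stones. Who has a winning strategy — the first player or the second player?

The first player wins.

Work bottom-up. With no move the player to move loses. Otherwise the position is W if at least one move leads to an L position for the opponent, and L if every move leads to a W.
n=0: no move → L
n=1: no move → L
n=2: →0(L), so W
n=3: →1(L), so W
n=4: →2(W) only, which is W, so L
n=5: →0(L), so W
n=6: →4(L), so W
n=7: →5(W), 2(W) — all W, so L
n=8: →6(W), 3(W) — all W, so L
n=9: →7(L), so W
n=10: →8(L), so W
n=11: →9(W), 6(W) — all W, so L
n=12: →7(L), so W
n=13: →11(L), so W
n=14: →12(W), 9(W) — all W, so L
n=15: →13(W), 10(W) — all W, so L
n=16: →14(L), so W
n=17: →15(L), so W
n=18: →16(W), 13(W) — all W, so L
n=19: →14(L), so W
n=20: →18(L), so W
n=21: →19(W), 16(W) — all W, so L
n=22: →20(W), 17(W) — all W, so L
n=23: →21(L), so W
n=24: →22(L), so W
n=25: →23(W), 20(W) — all W, so L
n=26: →21(L), so W
The starting position 26 is W: the player to move should remove 5, leaving 21, handing over an L position.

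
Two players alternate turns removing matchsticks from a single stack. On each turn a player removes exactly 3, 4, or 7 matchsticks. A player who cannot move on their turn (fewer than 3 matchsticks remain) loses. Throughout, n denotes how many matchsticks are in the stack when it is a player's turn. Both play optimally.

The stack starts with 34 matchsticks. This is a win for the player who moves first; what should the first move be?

Build the W/L table. Terminal = L. A non-terminal position is W if it has a move to some L; otherwise it is L.
n=0: no move → L
n=1: no move → L
n=2: no move → L
n=3: can move to 0, which is L ⇒ W
n=4: can move to 1, which is L ⇒ W
n=5: can move to 2, which is L ⇒ W
n=6: can move to 2, which is L ⇒ W
n=7: can move to 0, which is L ⇒ W
n=8: can move to 1, which is L ⇒ W
n=9: can move to 2, which is L ⇒ W
n=10: moves to 7(W), 6(W), 3(W); every one is W ⇒ L
n=11: moves to 8(W), 7(W), 4(W); every one is W ⇒ L
n=12: moves to 9(W), 8(W), 5(W); every one is W ⇒ L
n=13: can move to 10, which is L ⇒ W
n=14: can move to 11, which is L ⇒ W
n=15: can move to 12, which is L ⇒ W
n=16: can move to 12, which is L ⇒ W
n=17: can move to 10, which is L ⇒ W
n=18: can move to 11, which is L ⇒ W
n=19: can move to 12, which is L ⇒ W
n=20: moves to 17(W), 16(W), 13(W); every one is W ⇒ L
n=21: moves to 18(W), 17(W), 14(W); every one is W ⇒ L
n=22: moves to 19(W), 18(W), 15(W); every one is W ⇒ L
n=23: can move to 20, which is L ⇒ W
n=24: can move to 21, which is L ⇒ W
n=25: can move to 22, which is L ⇒ W
n=26: can move to 22, which is L ⇒ W
n=27: can move to 20, which is L ⇒ W
n=28: can move to 21, which is L ⇒ W
n=29: can move to 22, which is L ⇒ W
n=30: moves to 27(W), 26(W), 23(W); every one is W ⇒ L
n=31: moves to 28(W), 27(W), 24(W); every one is W ⇒ L
n=32: moves to 29(W), 28(W), 25(W); every one is W ⇒ L
n=33: can move to 30, which is L ⇒ W
n=34: can move to 31, which is L ⇒ W
From 34, the L positions reachable in one move are: 31, 30. Any move reaching one of these is winning.

Remove 3, leaving 31.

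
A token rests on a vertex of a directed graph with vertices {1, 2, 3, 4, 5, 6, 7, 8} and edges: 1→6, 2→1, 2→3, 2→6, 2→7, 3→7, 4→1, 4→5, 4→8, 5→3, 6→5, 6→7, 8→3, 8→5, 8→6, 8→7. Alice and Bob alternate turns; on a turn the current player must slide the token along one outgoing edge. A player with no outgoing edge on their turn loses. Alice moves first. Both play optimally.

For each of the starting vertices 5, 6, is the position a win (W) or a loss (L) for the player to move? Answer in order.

Classify positions by backward induction: terminal positions (no move available) are L. From any other position, the mover wins iff some move reaches an L.
Every edge goes from a vertex to one that appears earlier in the order 7, 3, 5, 6, 1, 8, 2, 4, so processing vertices in that order labels each vertex after all of its successors.
7: no outgoing edge → L
3: can move to 7, which is L ⇒ W
5: the only move is to 3(W), a W ⇒ L
6: can move to 5, which is L ⇒ W
1: the only move is to 6(W), a W ⇒ L
8: can move to 5, which is L ⇒ W
2: can move to 1, which is L ⇒ W
4: can move to 1, which is L ⇒ W

5: L, 6: W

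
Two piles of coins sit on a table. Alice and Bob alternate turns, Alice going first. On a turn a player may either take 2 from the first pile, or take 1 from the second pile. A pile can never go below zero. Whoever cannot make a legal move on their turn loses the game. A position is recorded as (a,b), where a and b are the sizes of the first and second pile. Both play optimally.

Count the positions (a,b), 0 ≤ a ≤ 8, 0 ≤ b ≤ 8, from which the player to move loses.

41

Compute win/loss labels from the base case upward. A position with no move is L. Any other position is W if it can reach an L in one move, else L.
Every move lowers a or b (never raises either), so fill the grid row by row in increasing a, and left to right within a row: each cell's successors are then already labelled.
      b=0  b=1  b=2  b=3  b=4  b=5  b=6  b=7  b=8
a=0:    L    W    L    W    L    W    L    W    L
a=1:    L    W    L    W    L    W    L    W    L
a=2:    W    L    W    L    W    L    W    L    W
a=3:    W    L    W    L    W    L    W    L    W
a=4:    L    W    L    W    L    W    L    W    L
a=5:    L    W    L    W    L    W    L    W    L
a=6:    W    L    W    L    W    L    W    L    W
a=7:    W    L    W    L    W    L    W    L    W
a=8:    L    W    L    W    L    W    L    W    L
Cells with no legal move (terminal, hence L): (0,0), (1,0).
The remaining L cells, each justified by listing all of its moves:
(0,2): the only move is to (0,1)(W), a W ⇒ L
(0,4): the only move is to (0,3)(W), a W ⇒ L
(0,6): the only move is to (0,5)(W), a W ⇒ L
(0,8): the only move is to (0,7)(W), a W ⇒ L
(1,2): the only move is to (1,1)(W), a W ⇒ L
(1,4): the only move is to (1,3)(W), a W ⇒ L
(1,6): the only move is to (1,5)(W), a W ⇒ L
(1,8): the only move is to (1,7)(W), a W ⇒ L
(2,1): moves to (0,1)(W), (2,0)(W); every one is W ⇒ L
(2,3): moves to (0,3)(W), (2,2)(W); every one is W ⇒ L
(2,5): moves to (0,5)(W), (2,4)(W); every one is W ⇒ L
(2,7): moves to (0,7)(W), (2,6)(W); every one is W ⇒ L
(3,1): moves to (1,1)(W), (3,0)(W); every one is W ⇒ L
(3,3): moves to (1,3)(W), (3,2)(W); every one is W ⇒ L
(3,5): moves to (1,5)(W), (3,4)(W); every one is W ⇒ L
(3,7): moves to (1,7)(W), (3,6)(W); every one is W ⇒ L
(4,0): the only move is to (2,0)(W), a W ⇒ L
(4,2): moves to (2,2)(W), (4,1)(W); every one is W ⇒ L
(4,4): moves to (2,4)(W), (4,3)(W); every one is W ⇒ L
(4,6): moves to (2,6)(W), (4,5)(W); every one is W ⇒ L
(4,8): moves to (2,8)(W), (4,7)(W); every one is W ⇒ L
(5,0): the only move is to (3,0)(W), a W ⇒ L
(5,2): moves to (3,2)(W), (5,1)(W); every one is W ⇒ L
(5,4): moves to (3,4)(W), (5,3)(W); every one is W ⇒ L
(5,6): moves to (3,6)(W), (5,5)(W); every one is W ⇒ L
(5,8): moves to (3,8)(W), (5,7)(W); every one is W ⇒ L
(6,1): moves to (4,1)(W), (6,0)(W); every one is W ⇒ L
(6,3): moves to (4,3)(W), (6,2)(W); every one is W ⇒ L
(6,5): moves to (4,5)(W), (6,4)(W); every one is W ⇒ L
(6,7): moves to (4,7)(W), (6,6)(W); every one is W ⇒ L
(7,1): moves to (5,1)(W), (7,0)(W); every one is W ⇒ L
(7,3): moves to (5,3)(W), (7,2)(W); every one is W ⇒ L
(7,5): moves to (5,5)(W), (7,4)(W); every one is W ⇒ L
(7,7): moves to (5,7)(W), (7,6)(W); every one is W ⇒ L
(8,0): the only move is to (6,0)(W), a W ⇒ L
(8,2): moves to (6,2)(W), (8,1)(W); every one is W ⇒ L
(8,4): moves to (6,4)(W), (8,3)(W); every one is W ⇒ L
(8,6): moves to (6,6)(W), (8,5)(W); every one is W ⇒ L
(8,8): moves to (6,8)(W), (8,7)(W); every one is W ⇒ L
Every other cell has at least one move into one of the L cells above, so it is W.
L cells per row: a=0: 5, a=1: 5, a=2: 4, a=3: 4, a=4: 5, a=5: 5, a=6: 4, a=7: 4, a=8: 5; total 41.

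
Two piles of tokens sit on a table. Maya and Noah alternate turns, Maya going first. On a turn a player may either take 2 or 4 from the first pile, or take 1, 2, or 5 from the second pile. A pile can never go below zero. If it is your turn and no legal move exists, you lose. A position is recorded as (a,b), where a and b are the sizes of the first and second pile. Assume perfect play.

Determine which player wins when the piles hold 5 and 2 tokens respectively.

Noah wins.

Work bottom-up. With no move the player to move loses. Otherwise the position is W if at least one move leads to an L position for the opponent, and L if every move leads to a W.
No move ever increases a pile, so every position that can arise here has a ≤ 5 and b ≤ 2; it is enough to label the cells with 0 ≤ a ≤ 5 and 0 ≤ b ≤ 2.
Every move lowers a or b (never raises either), so fill the grid row by row in increasing a, and left to right within a row: each cell's successors are then already labelled.
      b=0  b=1  b=2
a=0:    L    W    W
a=1:    L    W    W
a=2:    W    L    W
a=3:    W    L    W
a=4:    W    W    L
a=5:    W    W    L
Cells with no legal move (terminal, hence L): (0,0), (1,0).
The remaining L cells, each justified by listing all of its moves:
(2,1): L (options (0,1)(W), (2,0)(W) are all W)
(3,1): L (options (1,1)(W), (3,0)(W) are all W)
(4,2): L (options (2,2)(W), (0,2)(W), (4,1)(W), (4,0)(W) are all W)
(5,2): L (options (3,2)(W), (1,2)(W), (5,1)(W), (5,0)(W) are all W)
Every other cell has at least one move into one of the L cells above, so it is W.
Every move from (5,2) reaches a W position, so the mover loses.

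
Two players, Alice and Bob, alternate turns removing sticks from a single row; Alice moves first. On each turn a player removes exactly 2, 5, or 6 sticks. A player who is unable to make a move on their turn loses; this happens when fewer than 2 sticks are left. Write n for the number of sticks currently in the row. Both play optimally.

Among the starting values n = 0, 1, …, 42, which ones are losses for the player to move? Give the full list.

0, 1, 4, 8, 11, 12, 15, 19, 22, 23, 26, 30, 33, 34, 37, 41

Classify positions by backward induction: terminal positions (no move available) are L. From any other position, the mover wins iff some move reaches an L.
n=0: no move → L
n=1: no move → L
n=2: W (go to 0, an L position)
n=3: W (go to 1, an L position)
n=4: L (sole option 2(W) is W)
n=5: W (go to 0, an L position)
n=6: W (go to 4, an L position)
n=7: W (go to 1, an L position)
n=8: L (options 6(W), 3(W), 2(W) are all W)
n=9: W (go to 4, an L position)
n=10: W (go to 8, an L position)
n=11: L (options 9(W), 6(W), 5(W) are all W)
n=12: L (options 10(W), 7(W), 6(W) are all W)
n=13: W (go to 11, an L position)
n=14: W (go to 12, an L position)
n=15: L (options 13(W), 10(W), 9(W) are all W)
n=16: W (go to 11, an L position)
n=17: W (go to 15, an L position)
n=18: W (go to 12, an L position)
n=19: L (options 17(W), 14(W), 13(W) are all W)
n=20: W (go to 15, an L position)
n=21: W (go to 19, an L position)
n=22: L (options 20(W), 17(W), 16(W) are all W)
n=23: L (options 21(W), 18(W), 17(W) are all W)
n=24: W (go to 22, an L position)
n=25: W (go to 23, an L position)
n=26: L (options 24(W), 21(W), 20(W) are all W)
n=27: W (go to 22, an L position)
n=28: W (go to 26, an L position)
n=29: W (go to 23, an L position)
n=30: L (options 28(W), 25(W), 24(W) are all W)
n=31: W (go to 26, an L position)
n=32: W (go to 30, an L position)
n=33: L (options 31(W), 28(W), 27(W) are all W)
n=34: L (options 32(W), 29(W), 28(W) are all W)
n=35: W (go to 33, an L position)
n=36: W (go to 34, an L position)
n=37: L (options 35(W), 32(W), 31(W) are all W)
n=38: W (go to 33, an L position)
n=39: W (go to 37, an L position)
n=40: W (go to 34, an L position)
n=41: L (options 39(W), 36(W), 35(W) are all W)
n=42: W (go to 37, an L position)
Reading off the rows marked L gives the requested list; there are 16 such values of n.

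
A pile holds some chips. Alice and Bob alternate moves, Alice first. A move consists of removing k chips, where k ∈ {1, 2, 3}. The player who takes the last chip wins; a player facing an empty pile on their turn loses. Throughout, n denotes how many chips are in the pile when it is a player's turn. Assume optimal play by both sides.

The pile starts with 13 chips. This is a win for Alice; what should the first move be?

Remove 1, leaving 12.

Build the W/L table. Terminal = L. A non-terminal position is W if it has a move to some L; otherwise it is L.
n=0: no move → L
n=1: reaches L-position 0 → W
n=2: reaches L-position 0 → W
n=3: reaches L-position 0 → W
n=4: only reaches 3(W), 2(W), 1(W), all W → L
n=5: reaches L-position 4 → W
n=6: reaches L-position 4 → W
n=7: reaches L-position 4 → W
n=8: only reaches 7(W), 6(W), 5(W), all W → L
n=9: reaches L-position 8 → W
n=10: reaches L-position 8 → W
n=11: reaches L-position 8 → W
n=12: only reaches 11(W), 10(W), 9(W), all W → L
n=13: reaches L-position 12 → W
From 13, the L positions reachable in one move are: 12.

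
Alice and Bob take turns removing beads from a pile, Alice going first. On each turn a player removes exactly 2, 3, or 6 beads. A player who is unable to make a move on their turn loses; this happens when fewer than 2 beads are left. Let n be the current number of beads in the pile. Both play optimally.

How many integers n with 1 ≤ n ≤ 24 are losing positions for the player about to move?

8

Build the W/L table. Terminal = L. A non-terminal position is W if it has a move to some L; otherwise it is L.
n=0: no move → L
n=1: no move → L
n=2: can move to 0, which is L ⇒ W
n=3: can move to 1, which is L ⇒ W
n=4: can move to 1, which is L ⇒ W
n=5: moves to 3(W), 2(W); every one is W ⇒ L
n=6: can move to 0, which is L ⇒ W
n=7: can move to 5, which is L ⇒ W
n=8: can move to 5, which is L ⇒ W
n=9: moves to 7(W), 6(W), 3(W); every one is W ⇒ L
n=10: moves to 8(W), 7(W), 4(W); every one is W ⇒ L
n=11: can move to 9, which is L ⇒ W
n=12: can move to 10, which is L ⇒ W
n=13: can move to 10, which is L ⇒ W
n=14: moves to 12(W), 11(W), 8(W); every one is W ⇒ L
n=15: can move to 9, which is L ⇒ W
n=16: can move to 14, which is L ⇒ W
n=17: can move to 14, which is L ⇒ W
n=18: moves to 16(W), 15(W), 12(W); every one is W ⇒ L
n=19: moves to 17(W), 16(W), 13(W); every one is W ⇒ L
n=20: can move to 18, which is L ⇒ W
n=21: can move to 19, which is L ⇒ W
n=22: can move to 19, which is L ⇒ W
n=23: moves to 21(W), 20(W), 17(W); every one is W ⇒ L
n=24: can move to 18, which is L ⇒ W
L entries with 1 ≤ n ≤ 24 (n=0 is outside the asked range and is not counted): n = 1, 5, 9, 10, 14, 18, 19, 23; that makes 8.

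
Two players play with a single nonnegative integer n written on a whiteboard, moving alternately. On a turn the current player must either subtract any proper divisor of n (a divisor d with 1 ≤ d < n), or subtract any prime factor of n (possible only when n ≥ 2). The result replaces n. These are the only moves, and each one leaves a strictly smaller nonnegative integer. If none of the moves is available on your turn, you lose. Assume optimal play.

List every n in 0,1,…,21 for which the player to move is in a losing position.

0, 1, 4, 9, 14, 20

Build the W/L table. Terminal = L. A non-terminal position is W if it has a move to some L; otherwise it is L.
n=0: no move → L
n=1: no move → L
n=2: reaches L-position 0 → W
n=3: reaches L-position 0 → W
n=4: only reaches 2(W), 3(W), all W → L
n=5: reaches L-position 0 → W
n=6: reaches L-position 4 → W
n=7: reaches L-position 0 → W
n=8: reaches L-position 4 → W
n=9: only reaches 6(W), 8(W), all W → L
n=10: reaches L-position 9 → W
n=11: reaches L-position 0 → W
n=12: reaches L-position 9 → W
n=13: reaches L-position 0 → W
n=14: only reaches 7(W), 12(W), 13(W), all W → L
n=15: reaches L-position 14 → W
n=16: reaches L-position 14 → W
n=17: reaches L-position 0 → W
n=18: reaches L-position 9 → W
n=19: reaches L-position 0 → W
n=20: only reaches 10(W), 15(W), 16(W), 18(W), 19(W), all W → L
n=21: reaches L-position 14 → W
Reading off the rows marked L gives the requested list; there are 6 such values of n.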